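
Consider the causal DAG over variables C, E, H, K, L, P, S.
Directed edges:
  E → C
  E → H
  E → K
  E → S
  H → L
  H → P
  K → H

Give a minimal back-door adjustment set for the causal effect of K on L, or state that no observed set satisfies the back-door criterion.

K→L: minimal back-door set {E}.

desc(K)\{K}={H,L,P}; candidates ⊆ {C,E,S}.
size 0: {}; under {} K still reaches {C,E,H,L,P,S} ∋ L.
{E}: K⊥L given {E} in G with K→· removed — back-door holds.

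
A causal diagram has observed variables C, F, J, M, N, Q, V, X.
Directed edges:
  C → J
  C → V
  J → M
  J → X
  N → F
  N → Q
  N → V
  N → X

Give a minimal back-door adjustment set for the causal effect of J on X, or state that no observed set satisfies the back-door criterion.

desc(J)\{J}={M,X}; candidates ⊆ {C,F,N,Q,V}.
∅: J⊥X given ∅ in G with J→· removed — back-door holds.

J→X: minimal back-door set ∅.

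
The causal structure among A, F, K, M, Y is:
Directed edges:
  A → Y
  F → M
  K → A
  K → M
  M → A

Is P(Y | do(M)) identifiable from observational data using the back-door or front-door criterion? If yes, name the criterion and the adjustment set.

P(Y|do(M)): backdoor, adjust for {K}.

desc(M)\{M}={A,Y}; candidates ⊆ {F,K}.
size 0: {}; under {} M still reaches {A,F,K,Y} ∋ Y.
{K}: M⊥Y given {K} in G with M→· removed — back-door holds.
P(Y|do(M)) = Σ_{K} P(Y|M,K)·P(K).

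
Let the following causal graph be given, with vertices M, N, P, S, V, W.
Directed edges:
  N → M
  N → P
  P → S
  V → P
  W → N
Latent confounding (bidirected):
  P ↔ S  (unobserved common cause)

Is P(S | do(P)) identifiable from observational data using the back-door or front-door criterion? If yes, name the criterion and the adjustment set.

desc(P)\{P}={S}; candidates ⊆ {M,N,V,W}.
P↔S: latent back-door arc(s) into P.
size 0: {}; under {} P still reaches {M,N,S,V,W} ∋ S.
size 1: {M}, {N}, {V} …(+1); under {M} P still reaches {N,S,V,W} ∋ S.
size 2: {M,N}, {M,V}, {M,W} …(+3); under {M,N} P still reaches {S,V} ∋ S.
P↔S cannot be blocked by any observed set — no back-door set.
No mediator lies on a directed P→…→S path.
Neither criterion identifies P(S|do(P)) in this graph.

P(S|do(P)): not identifiable (no BD/FD set).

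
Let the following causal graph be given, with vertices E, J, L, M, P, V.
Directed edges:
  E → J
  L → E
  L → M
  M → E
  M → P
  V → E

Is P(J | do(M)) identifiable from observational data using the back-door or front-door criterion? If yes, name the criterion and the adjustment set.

desc(M)\{M}={E,J,P}; candidates ⊆ {L,V}.
size 0: {}; under {} M still reaches {E,J,L} ∋ J.
{L}: M⊥J given {L} in G with M→· removed — back-door holds.
P(J|do(M)) = Σ_{L} P(J|M,L)·P(L).

P(J|do(M)): backdoor, adjust for {L}.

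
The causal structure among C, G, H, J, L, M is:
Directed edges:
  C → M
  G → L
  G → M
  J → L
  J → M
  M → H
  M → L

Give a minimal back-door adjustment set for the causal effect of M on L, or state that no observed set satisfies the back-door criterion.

desc(M)\{M}={H,L}; candidates ⊆ {C,G,J}.
size 0: {}; under {} M still reaches {C,G,J,L} ∋ L.
size 1: {C}, {G}, {J}; under {C} M still reaches {G,J,L} ∋ L.
{G,J}: M⊥L given {G,J} in G with M→· removed — back-door holds.

M→L: minimal back-door set {G, J}.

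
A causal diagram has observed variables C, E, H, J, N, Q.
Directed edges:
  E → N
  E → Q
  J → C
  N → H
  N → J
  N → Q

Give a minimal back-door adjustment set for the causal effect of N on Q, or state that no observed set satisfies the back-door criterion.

desc(N)\{N}={C,H,J,Q}; candidates ⊆ {E}.
size 0: {}; under {} N still reaches {E,Q} ∋ Q.
{E}: N⊥Q given {E} in G with N→· removed — back-door holds.

N→Q: minimal back-door set {E}.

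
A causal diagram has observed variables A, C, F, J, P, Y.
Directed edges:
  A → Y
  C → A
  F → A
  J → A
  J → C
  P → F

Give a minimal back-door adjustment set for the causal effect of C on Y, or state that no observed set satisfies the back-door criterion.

C→Y: minimal back-door set {J}.

desc(C)\{C}={A,Y}; candidates ⊆ {F,J,P}.
size 0: {}; under {} C still reaches {A,J,Y} ∋ Y.
{J}: C⊥Y given {J} in G with C→· removed — back-door holds.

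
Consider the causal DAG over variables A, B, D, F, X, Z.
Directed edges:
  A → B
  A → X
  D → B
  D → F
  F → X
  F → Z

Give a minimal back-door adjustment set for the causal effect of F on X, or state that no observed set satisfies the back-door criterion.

desc(F)\{F}={X,Z}; candidates ⊆ {A,B,D}.
∅: F⊥X given ∅ in G with F→· removed — back-door holds.

F→X: minimal back-door set ∅.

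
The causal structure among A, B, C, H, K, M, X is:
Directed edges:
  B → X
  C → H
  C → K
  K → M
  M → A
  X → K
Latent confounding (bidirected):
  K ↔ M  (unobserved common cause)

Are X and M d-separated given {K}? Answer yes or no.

No — X and M are d-connected given {K}.

Bayes-Ball from X | {K} reaches {A,B,C,H,M}.
M ∈ reach(X|{K}) ⇒ X ⊥̸ M | {K}.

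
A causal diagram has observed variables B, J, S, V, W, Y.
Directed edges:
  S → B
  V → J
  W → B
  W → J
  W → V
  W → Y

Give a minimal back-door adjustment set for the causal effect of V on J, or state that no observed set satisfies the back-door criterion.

desc(V)\{V}={J}; candidates ⊆ {B,S,W,Y}.
size 0: {}; under {} V still reaches {B,J,W,Y} ∋ J.
{W}: V⊥J given {W} in G with V→· removed — back-door holds.

V→J: minimal back-door set {W}.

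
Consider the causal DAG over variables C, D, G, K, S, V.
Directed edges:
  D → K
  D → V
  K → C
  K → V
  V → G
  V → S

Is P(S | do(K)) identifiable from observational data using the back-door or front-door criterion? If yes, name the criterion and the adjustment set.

P(S|do(K)): backdoor, adjust for {D}.

desc(K)\{K}={C,G,S,V}; candidates ⊆ {D}.
size 0: {}; under {} K still reaches {D,G,S,V} ∋ S.
{D}: K⊥S given {D} in G with K→· removed — back-door holds.
P(S|do(K)) = Σ_{D} P(S|K,D)·P(D).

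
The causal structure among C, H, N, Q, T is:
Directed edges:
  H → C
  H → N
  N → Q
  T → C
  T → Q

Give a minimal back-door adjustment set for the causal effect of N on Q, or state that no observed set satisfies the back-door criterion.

desc(N)\{N}={Q}; candidates ⊆ {C,H,T}.
∅: N⊥Q given ∅ in G with N→· removed — back-door holds.

N→Q: minimal back-door set ∅.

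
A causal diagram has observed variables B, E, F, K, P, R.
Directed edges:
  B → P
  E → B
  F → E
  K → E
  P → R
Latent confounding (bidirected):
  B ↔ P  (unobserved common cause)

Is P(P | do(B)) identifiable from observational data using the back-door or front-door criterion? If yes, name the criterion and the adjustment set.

desc(B)\{B}={P,R}; candidates ⊆ {E,F,K}.
B↔P: latent back-door arc(s) into B.
size 0: {}; under {} B still reaches {E,F,K,P,R} ∋ P.
size 1: {E}, {F}, {K}; under {E} B still reaches {P,R} ∋ P.
size 2: {E,F}, {E,K}, {F,K}; under {E,F} B still reaches {P,R} ∋ P.
B↔P cannot be blocked by any observed set — no back-door set.
No mediator lies on a directed B→…→P path.
Neither criterion identifies P(P|do(B)) in this graph.

P(P|do(B)): not identifiable (no BD/FD set).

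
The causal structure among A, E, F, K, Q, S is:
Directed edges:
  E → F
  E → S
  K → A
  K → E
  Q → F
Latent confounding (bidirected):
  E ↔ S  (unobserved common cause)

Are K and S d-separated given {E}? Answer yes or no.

Bayes-Ball from K | {E} reaches {A,S}.
S ∈ reach(K|{E}) ⇒ K ⊥̸ S | {E}.

No — K and S are d-connected given {E}.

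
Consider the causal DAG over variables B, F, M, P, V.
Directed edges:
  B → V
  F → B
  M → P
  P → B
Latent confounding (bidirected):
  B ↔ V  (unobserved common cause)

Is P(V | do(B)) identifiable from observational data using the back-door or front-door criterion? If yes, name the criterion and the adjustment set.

desc(B)\{B}={V}; candidates ⊆ {F,M,P}.
B↔V: latent back-door arc(s) into B.
size 0: {}; under {} B still reaches {F,M,P,V} ∋ V.
size 1: {F}, {M}, {P}; under {F} B still reaches {M,P,V} ∋ V.
size 2: {F,M}, {F,P}, {M,P}; under {F,M} B still reaches {P,V} ∋ V.
B↔V cannot be blocked by any observed set — no back-door set.
No mediator lies on a directed B→…→V path.
Neither criterion identifies P(V|do(B)) in this graph.

P(V|do(B)): not identifiable (no BD/FD set).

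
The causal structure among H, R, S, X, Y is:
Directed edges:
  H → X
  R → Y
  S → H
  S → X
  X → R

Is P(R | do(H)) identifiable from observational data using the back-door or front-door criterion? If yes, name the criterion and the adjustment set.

P(R|do(H)): backdoor, adjust for {S}.

desc(H)\{H}={R,X,Y}; candidates ⊆ {S}.
size 0: {}; under {} H still reaches {R,S,X,Y} ∋ R.
{S}: H⊥R given {S} in G with H→· removed — back-door holds.
P(R|do(H)) = Σ_{S} P(R|H,S)·P(S).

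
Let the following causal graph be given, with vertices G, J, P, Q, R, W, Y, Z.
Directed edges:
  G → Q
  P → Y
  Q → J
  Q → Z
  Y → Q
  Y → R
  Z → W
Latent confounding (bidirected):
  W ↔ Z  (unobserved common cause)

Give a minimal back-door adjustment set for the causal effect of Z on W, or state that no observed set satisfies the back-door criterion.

desc(Z)\{Z}={W}; candidates ⊆ {G,J,P,Q,R,Y}.
Z↔W: latent back-door arc(s) into Z.
size 0: {}; under {} Z still reaches {G,J,P,Q,R,W,Y} ∋ W.
size 1: {G}, {J}, {P} …(+3); under {G} Z still reaches {J,P,Q,R,W,Y} ∋ W.
size 2: {G,J}, {G,P}, {G,Q} …(+12); under {G,J} Z still reaches {P,Q,R,W,Y} ∋ W.
Z↔W cannot be blocked by any observed set — no back-door set.

Z→W: no observed back-door set.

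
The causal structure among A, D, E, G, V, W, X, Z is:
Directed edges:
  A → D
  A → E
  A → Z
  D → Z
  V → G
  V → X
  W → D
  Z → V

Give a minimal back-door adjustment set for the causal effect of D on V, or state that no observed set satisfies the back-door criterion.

D→V: minimal back-door set {A}.

desc(D)\{D}={G,V,X,Z}; candidates ⊆ {A,E,W}.
size 0: {}; under {} D still reaches {A,E,G,V,W,X,Z} ∋ V.
{A}: D⊥V given {A} in G with D→· removed — back-door holds.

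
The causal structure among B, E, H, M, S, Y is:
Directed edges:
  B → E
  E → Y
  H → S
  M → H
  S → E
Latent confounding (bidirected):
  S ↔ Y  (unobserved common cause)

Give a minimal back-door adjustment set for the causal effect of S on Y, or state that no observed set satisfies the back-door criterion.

desc(S)\{S}={E,Y}; candidates ⊆ {B,H,M}.
S↔Y: latent back-door arc(s) into S.
size 0: {}; under {} S still reaches {H,M,Y} ∋ Y.
size 1: {B}, {H}, {M}; under {B} S still reaches {H,M,Y} ∋ Y.
size 2: {B,H}, {B,M}, {H,M}; under {B,H} S still reaches {Y} ∋ Y.
S↔Y cannot be blocked by any observed set — no back-door set.

S→Y: no observed back-door set.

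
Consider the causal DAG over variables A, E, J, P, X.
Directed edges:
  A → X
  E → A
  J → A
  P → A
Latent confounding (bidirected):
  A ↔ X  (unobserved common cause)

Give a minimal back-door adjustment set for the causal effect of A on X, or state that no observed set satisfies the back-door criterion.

A→X: no observed back-door set.

desc(A)\{A}={X}; candidates ⊆ {E,J,P}.
A↔X: latent back-door arc(s) into A.
size 0: {}; under {} A still reaches {E,J,P,X} ∋ X.
size 1: {E}, {J}, {P}; under {E} A still reaches {J,P,X} ∋ X.
size 2: {E,J}, {E,P}, {J,P}; under {E,J} A still reaches {P,X} ∋ X.
A↔X cannot be blocked by any observed set — no back-door set.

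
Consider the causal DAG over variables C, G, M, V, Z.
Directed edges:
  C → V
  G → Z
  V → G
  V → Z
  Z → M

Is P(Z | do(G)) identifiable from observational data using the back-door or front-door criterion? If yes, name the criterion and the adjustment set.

P(Z|do(G)): backdoor, adjust for {V}.

desc(G)\{G}={M,Z}; candidates ⊆ {C,V}.
size 0: {}; under {} G still reaches {C,M,V,Z} ∋ Z.
{V}: G⊥Z given {V} in G with G→· removed — back-door holds.
P(Z|do(G)) = Σ_{V} P(Z|G,V)·P(V).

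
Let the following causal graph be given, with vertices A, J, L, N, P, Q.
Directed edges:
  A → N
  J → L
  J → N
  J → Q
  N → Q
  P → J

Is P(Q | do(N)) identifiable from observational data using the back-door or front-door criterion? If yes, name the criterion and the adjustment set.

P(Q|do(N)): backdoor, adjust for {J}.

desc(N)\{N}={Q}; candidates ⊆ {A,J,L,P}.
size 0: {}; under {} N still reaches {A,J,L,P,Q} ∋ Q.
{J}: N⊥Q given {J} in G with N→· removed — back-door holds.
P(Q|do(N)) = Σ_{J} P(Q|N,J)·P(J).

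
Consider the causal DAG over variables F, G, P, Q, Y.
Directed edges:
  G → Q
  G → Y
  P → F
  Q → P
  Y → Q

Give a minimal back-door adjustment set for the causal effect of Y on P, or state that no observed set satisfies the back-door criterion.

desc(Y)\{Y}={F,P,Q}; candidates ⊆ {G}.
size 0: {}; under {} Y still reaches {F,G,P,Q} ∋ P.
{G}: Y⊥P given {G} in G with Y→· removed — back-door holds.

Y→P: minimal back-door set {G}.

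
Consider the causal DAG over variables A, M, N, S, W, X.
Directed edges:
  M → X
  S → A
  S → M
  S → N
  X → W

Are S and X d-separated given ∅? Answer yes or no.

Bayes-Ball from S | ∅ reaches {A,M,N,W,X}.
X ∈ reach(S|∅) ⇒ S ⊥̸ X | ∅.

No — S and X are d-connected given ∅.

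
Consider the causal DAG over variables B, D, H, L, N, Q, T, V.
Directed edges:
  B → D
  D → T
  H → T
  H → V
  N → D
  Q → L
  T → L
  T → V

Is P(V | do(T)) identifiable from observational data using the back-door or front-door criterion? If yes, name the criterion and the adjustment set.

P(V|do(T)): backdoor, adjust for {H}.

desc(T)\{T}={L,V}; candidates ⊆ {B,D,H,N,Q}.
size 0: {}; under {} T still reaches {B,D,H,N,V} ∋ V.
{H}: T⊥V given {H} in G with T→· removed — back-door holds.
P(V|do(T)) = Σ_{H} P(V|T,H)·P(H).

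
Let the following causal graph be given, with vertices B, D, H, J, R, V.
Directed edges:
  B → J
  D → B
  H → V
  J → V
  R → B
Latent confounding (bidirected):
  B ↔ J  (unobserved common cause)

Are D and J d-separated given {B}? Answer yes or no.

No — D and J are d-connected given {B}.

Bayes-Ball from D | {B} reaches {J,R,V}.
J ∈ reach(D|{B}) ⇒ D ⊥̸ J | {B}.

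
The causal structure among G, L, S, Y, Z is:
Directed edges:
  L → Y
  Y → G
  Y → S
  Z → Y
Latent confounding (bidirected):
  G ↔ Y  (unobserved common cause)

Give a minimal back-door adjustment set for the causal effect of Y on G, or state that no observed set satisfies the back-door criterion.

desc(Y)\{Y}={G,S}; candidates ⊆ {L,Z}.
Y↔G: latent back-door arc(s) into Y.
size 0: {}; under {} Y still reaches {G,L,Z} ∋ G.
size 1: {L}, {Z}; under {L} Y still reaches {G,Z} ∋ G.
size 2: {L,Z}; under {L,Z} Y still reaches {G} ∋ G.
Y↔G cannot be blocked by any observed set — no back-door set.

Y→G: no observed back-door set.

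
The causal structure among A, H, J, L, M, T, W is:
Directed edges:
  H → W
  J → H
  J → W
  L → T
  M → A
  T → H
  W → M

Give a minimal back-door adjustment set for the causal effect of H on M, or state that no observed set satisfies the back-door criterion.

desc(H)\{H}={A,M,W}; candidates ⊆ {J,L,T}.
size 0: {}; under {} H still reaches {A,J,L,M,T,W} ∋ M.
{J}: H⊥M given {J} in G with H→· removed — back-door holds.

H→M: minimal back-door set {J}.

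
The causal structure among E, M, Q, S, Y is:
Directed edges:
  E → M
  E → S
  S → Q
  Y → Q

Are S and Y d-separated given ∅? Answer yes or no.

Bayes-Ball from S | ∅ reaches {E,M,Q}.
Y ∉ reach(S|∅) ⇒ S ⊥ Y | ∅.

Yes — S ⊥ Y | ∅.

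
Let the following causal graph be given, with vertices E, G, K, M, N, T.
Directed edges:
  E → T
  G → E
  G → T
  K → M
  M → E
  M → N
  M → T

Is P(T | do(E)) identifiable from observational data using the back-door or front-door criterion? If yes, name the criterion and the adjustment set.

P(T|do(E)): backdoor, adjust for {G, M}.

desc(E)\{E}={T}; candidates ⊆ {G,K,M,N}.
size 0: {}; under {} E still reaches {G,K,M,N,T} ∋ T.
size 1: {G}, {K}, {M} …(+1); under {G} E still reaches {K,M,N,T} ∋ T.
{G,M}: E⊥T given {G,M} in G with E→· removed — back-door holds.
P(T|do(E)) = Σ_{G,M} P(T|E,G,M)·P(G,M).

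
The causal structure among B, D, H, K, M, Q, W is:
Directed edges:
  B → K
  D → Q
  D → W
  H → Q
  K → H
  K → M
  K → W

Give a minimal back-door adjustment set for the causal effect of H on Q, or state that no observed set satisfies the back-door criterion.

desc(H)\{H}={Q}; candidates ⊆ {B,D,K,M,W}.
∅: H⊥Q given ∅ in G with H→· removed — back-door holds.

H→Q: minimal back-door set ∅.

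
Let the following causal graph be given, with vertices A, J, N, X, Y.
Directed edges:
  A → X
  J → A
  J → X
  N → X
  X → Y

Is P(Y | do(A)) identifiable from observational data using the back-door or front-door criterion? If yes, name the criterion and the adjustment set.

P(Y|do(A)): backdoor, adjust for {J}.

desc(A)\{A}={X,Y}; candidates ⊆ {J,N}.
size 0: {}; under {} A still reaches {J,X,Y} ∋ Y.
{J}: A⊥Y given {J} in G with A→· removed — back-door holds.
P(Y|do(A)) = Σ_{J} P(Y|A,J)·P(J).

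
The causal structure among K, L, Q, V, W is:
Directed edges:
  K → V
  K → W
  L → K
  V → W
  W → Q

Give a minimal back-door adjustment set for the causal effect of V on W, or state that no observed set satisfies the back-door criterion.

desc(V)\{V}={Q,W}; candidates ⊆ {K,L}.
size 0: {}; under {} V still reaches {K,L,Q,W} ∋ W.
{K}: V⊥W given {K} in G with V→· removed — back-door holds.

V→W: minimal back-door set {K}.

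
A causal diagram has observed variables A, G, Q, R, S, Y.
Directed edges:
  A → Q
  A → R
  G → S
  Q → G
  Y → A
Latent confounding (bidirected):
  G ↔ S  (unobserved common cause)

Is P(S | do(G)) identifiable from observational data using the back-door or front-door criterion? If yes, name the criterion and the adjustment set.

P(S|do(G)): not identifiable (no BD/FD set).

desc(G)\{G}={S}; candidates ⊆ {A,Q,R,Y}.
G↔S: latent back-door arc(s) into G.
size 0: {}; under {} G still reaches {A,Q,R,S,Y} ∋ S.
size 1: {A}, {Q}, {R} …(+1); under {A} G still reaches {Q,S} ∋ S.
size 2: {A,Q}, {A,R}, {A,Y} …(+3); under {A,Q} G still reaches {S} ∋ S.
G↔S cannot be blocked by any observed set — no back-door set.
No mediator lies on a directed G→…→S path.
Neither criterion identifies P(S|do(G)) in this graph.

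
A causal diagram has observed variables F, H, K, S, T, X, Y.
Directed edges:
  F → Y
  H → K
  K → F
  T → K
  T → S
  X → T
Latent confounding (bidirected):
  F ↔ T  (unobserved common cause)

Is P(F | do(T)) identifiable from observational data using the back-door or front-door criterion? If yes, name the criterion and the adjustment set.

desc(T)\{T}={F,K,S,Y}; candidates ⊆ {H,X}.
T↔F: latent back-door arc(s) into T.
size 0: {}; under {} T still reaches {F,X,Y} ∋ F.
size 1: {H}, {X}; under {H} T still reaches {F,X,Y} ∋ F.
size 2: {H,X}; under {H,X} T still reaches {F,Y} ∋ F.
T↔F cannot be blocked by any observed set — no back-door set.
{K}: (i) intercepts every directed T→F path; (ii) no back-door T→{K}; (iii) {T} blocks every back-door {K}→F. Front-door holds.
P(F|do(T)) = Σ_{K} P(K|T) Σ_{T'} P(F|K,T')P(T').

P(F|do(T)): frontdoor, adjust for {K}.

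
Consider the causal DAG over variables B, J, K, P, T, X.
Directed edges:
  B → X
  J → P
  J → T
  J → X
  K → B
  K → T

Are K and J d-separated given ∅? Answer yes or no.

Bayes-Ball from K | ∅ reaches {B,T,X}.
J ∉ reach(K|∅) ⇒ K ⊥ J | ∅.

Yes — K ⊥ J | ∅.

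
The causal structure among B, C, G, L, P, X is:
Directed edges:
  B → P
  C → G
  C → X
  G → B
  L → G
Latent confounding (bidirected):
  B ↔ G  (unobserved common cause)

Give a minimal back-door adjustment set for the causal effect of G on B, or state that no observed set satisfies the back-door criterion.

G→B: no observed back-door set.

desc(G)\{G}={B,P}; candidates ⊆ {C,L,X}.
G↔B: latent back-door arc(s) into G.
size 0: {}; under {} G still reaches {B,C,L,P,X} ∋ B.
size 1: {C}, {L}, {X}; under {C} G still reaches {B,L,P} ∋ B.
size 2: {C,L}, {C,X}, {L,X}; under {C,L} G still reaches {B,P} ∋ B.
G↔B cannot be blocked by any observed set — no back-door set.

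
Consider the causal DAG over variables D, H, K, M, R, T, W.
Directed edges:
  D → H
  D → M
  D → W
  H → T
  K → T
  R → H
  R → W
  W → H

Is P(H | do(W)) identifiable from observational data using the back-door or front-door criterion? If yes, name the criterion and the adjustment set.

desc(W)\{W}={H,T}; candidates ⊆ {D,K,M,R}.
size 0: {}; under {} W still reaches {D,H,M,R,T} ∋ H.
size 1: {D}, {K}, {M} …(+1); under {D} W still reaches {H,R,T} ∋ H.
{D,R}: W⊥H given {D,R} in G with W→· removed — back-door holds.
P(H|do(W)) = Σ_{D,R} P(H|W,D,R)·P(D,R).

P(H|do(W)): backdoor, adjust for {D, R}.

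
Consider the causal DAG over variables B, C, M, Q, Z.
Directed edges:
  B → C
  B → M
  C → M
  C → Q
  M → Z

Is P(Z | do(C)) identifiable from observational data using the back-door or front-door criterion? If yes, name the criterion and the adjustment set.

P(Z|do(C)): backdoor, adjust for {B}.

desc(C)\{C}={M,Q,Z}; candidates ⊆ {B}.
size 0: {}; under {} C still reaches {B,M,Z} ∋ Z.
{B}: C⊥Z given {B} in G with C→· removed — back-door holds.
P(Z|do(C)) = Σ_{B} P(Z|C,B)·P(B).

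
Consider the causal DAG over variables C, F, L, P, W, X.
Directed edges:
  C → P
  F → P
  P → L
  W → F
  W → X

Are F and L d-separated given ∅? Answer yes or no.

No — F and L are d-connected given ∅.

Bayes-Ball from F | ∅ reaches {L,P,W,X}.
L ∈ reach(F|∅) ⇒ F ⊥̸ L | ∅.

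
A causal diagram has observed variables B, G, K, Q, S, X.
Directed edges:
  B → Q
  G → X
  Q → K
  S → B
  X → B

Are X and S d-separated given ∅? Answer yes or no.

Yes — X ⊥ S | ∅.

Bayes-Ball from X | ∅ reaches {B,G,K,Q}.
S ∉ reach(X|∅) ⇒ X ⊥ S | ∅.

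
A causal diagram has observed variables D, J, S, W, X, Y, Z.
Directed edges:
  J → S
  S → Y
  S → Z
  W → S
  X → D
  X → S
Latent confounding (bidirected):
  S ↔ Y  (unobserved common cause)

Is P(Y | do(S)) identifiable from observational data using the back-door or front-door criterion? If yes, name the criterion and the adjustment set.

desc(S)\{S}={Y,Z}; candidates ⊆ {D,J,W,X}.
S↔Y: latent back-door arc(s) into S.
size 0: {}; under {} S still reaches {D,J,W,X,Y} ∋ Y.
size 1: {D}, {J}, {W} …(+1); under {D} S still reaches {J,W,X,Y} ∋ Y.
size 2: {D,J}, {D,W}, {D,X} …(+3); under {D,J} S still reaches {W,X,Y} ∋ Y.
S↔Y cannot be blocked by any observed set — no back-door set.
No mediator lies on a directed S→…→Y path.
Neither criterion identifies P(Y|do(S)) in this graph.

P(Y|do(S)): not identifiable (no BD/FD set).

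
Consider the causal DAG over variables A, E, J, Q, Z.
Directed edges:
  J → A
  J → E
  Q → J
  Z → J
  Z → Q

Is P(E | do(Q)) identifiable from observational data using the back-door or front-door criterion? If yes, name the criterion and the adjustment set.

desc(Q)\{Q}={A,E,J}; candidates ⊆ {Z}.
size 0: {}; under {} Q still reaches {A,E,J,Z} ∋ E.
{Z}: Q⊥E given {Z} in G with Q→· removed — back-door holds.
P(E|do(Q)) = Σ_{Z} P(E|Q,Z)·P(Z).

P(E|do(Q)): backdoor, adjust for {Z}.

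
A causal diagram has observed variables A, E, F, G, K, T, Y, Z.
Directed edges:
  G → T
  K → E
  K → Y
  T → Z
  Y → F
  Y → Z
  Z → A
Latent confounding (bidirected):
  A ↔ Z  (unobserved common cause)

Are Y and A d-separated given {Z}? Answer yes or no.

Bayes-Ball from Y | {Z} reaches {A,E,F,G,K,T}.
A ∈ reach(Y|{Z}) ⇒ Y ⊥̸ A | {Z}.

No — Y and A are d-connected given {Z}.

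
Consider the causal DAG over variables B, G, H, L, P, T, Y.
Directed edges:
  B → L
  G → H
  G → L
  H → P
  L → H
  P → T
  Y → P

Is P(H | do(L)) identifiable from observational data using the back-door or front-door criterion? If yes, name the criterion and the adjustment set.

P(H|do(L)): backdoor, adjust for {G}.

desc(L)\{L}={H,P,T}; candidates ⊆ {B,G,Y}.
size 0: {}; under {} L still reaches {B,G,H,P,T} ∋ H.
{G}: L⊥H given {G} in G with L→· removed — back-door holds.
P(H|do(L)) = Σ_{G} P(H|L,G)·P(G).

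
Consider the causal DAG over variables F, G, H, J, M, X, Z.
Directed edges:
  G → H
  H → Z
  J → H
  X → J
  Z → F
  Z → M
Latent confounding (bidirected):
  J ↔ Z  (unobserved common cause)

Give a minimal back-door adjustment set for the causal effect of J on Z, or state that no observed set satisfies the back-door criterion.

J→Z: no observed back-door set.

desc(J)\{J}={F,H,M,Z}; candidates ⊆ {G,X}.
J↔Z: latent back-door arc(s) into J.
size 0: {}; under {} J still reaches {F,M,X,Z} ∋ Z.
size 1: {G}, {X}; under {G} J still reaches {F,M,X,Z} ∋ Z.
size 2: {G,X}; under {G,X} J still reaches {F,M,Z} ∋ Z.
J↔Z cannot be blocked by any observed set — no back-door set.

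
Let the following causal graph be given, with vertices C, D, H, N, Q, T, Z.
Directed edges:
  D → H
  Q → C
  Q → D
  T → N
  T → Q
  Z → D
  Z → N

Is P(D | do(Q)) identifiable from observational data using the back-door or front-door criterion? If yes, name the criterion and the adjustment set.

desc(Q)\{Q}={C,D,H}; candidates ⊆ {N,T,Z}.
∅: Q⊥D given ∅ in G with Q→· removed — back-door holds.
P(D|do(Q)) = P(D|Q) — no adjustment needed.

P(D|do(Q)): backdoor, adjust for ∅.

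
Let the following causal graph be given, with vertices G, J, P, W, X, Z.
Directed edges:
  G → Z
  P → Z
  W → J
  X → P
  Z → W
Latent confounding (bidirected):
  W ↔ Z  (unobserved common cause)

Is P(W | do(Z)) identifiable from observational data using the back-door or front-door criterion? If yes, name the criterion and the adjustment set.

P(W|do(Z)): not identifiable (no BD/FD set).

desc(Z)\{Z}={J,W}; candidates ⊆ {G,P,X}.
Z↔W: latent back-door arc(s) into Z.
size 0: {}; under {} Z still reaches {G,J,P,W,X} ∋ W.
size 1: {G}, {P}, {X}; under {G} Z still reaches {J,P,W,X} ∋ W.
size 2: {G,P}, {G,X}, {P,X}; under {G,P} Z still reaches {J,W} ∋ W.
Z↔W cannot be blocked by any observed set — no back-door set.
No mediator lies on a directed Z→…→W path.
Neither criterion identifies P(W|do(Z)) in this graph.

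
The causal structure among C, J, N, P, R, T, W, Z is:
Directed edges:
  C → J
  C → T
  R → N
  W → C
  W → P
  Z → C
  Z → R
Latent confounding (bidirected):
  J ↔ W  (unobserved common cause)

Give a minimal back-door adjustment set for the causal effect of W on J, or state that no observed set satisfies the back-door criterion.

desc(W)\{W}={C,J,P,T}; candidates ⊆ {N,R,Z}.
W↔J: latent back-door arc(s) into W.
size 0: {}; under {} W still reaches {J} ∋ J.
size 1: {N}, {R}, {Z}; under {N} W still reaches {J} ∋ J.
size 2: {N,R}, {N,Z}, {R,Z}; under {N,R} W still reaches {J} ∋ J.
W↔J cannot be blocked by any observed set — no back-door set.

W→J: no observed back-door set.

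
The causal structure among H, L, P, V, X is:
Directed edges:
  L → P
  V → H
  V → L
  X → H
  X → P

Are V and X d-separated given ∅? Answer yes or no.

Yes — V ⊥ X | ∅.

Bayes-Ball from V | ∅ reaches {H,L,P}.
X ∉ reach(V|∅) ⇒ V ⊥ X | ∅.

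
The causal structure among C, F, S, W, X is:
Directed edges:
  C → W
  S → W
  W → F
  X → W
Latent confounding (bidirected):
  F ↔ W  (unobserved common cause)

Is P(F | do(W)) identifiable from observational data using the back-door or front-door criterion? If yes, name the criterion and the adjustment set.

P(F|do(W)): not identifiable (no BD/FD set).

desc(W)\{W}={F}; candidates ⊆ {C,S,X}.
W↔F: latent back-door arc(s) into W.
size 0: {}; under {} W still reaches {C,F,S,X} ∋ F.
size 1: {C}, {S}, {X}; under {C} W still reaches {F,S,X} ∋ F.
size 2: {C,S}, {C,X}, {S,X}; under {C,S} W still reaches {F,X} ∋ F.
W↔F cannot be blocked by any observed set — no back-door set.
No mediator lies on a directed W→…→F path.
Neither criterion identifies P(F|do(W)) in this graph.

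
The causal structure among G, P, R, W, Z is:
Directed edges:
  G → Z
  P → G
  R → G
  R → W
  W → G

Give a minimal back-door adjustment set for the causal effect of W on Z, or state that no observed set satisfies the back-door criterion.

desc(W)\{W}={G,Z}; candidates ⊆ {P,R}.
size 0: {}; under {} W still reaches {G,R,Z} ∋ Z.
{R}: W⊥Z given {R} in G with W→· removed — back-door holds.

W→Z: minimal back-door set {R}.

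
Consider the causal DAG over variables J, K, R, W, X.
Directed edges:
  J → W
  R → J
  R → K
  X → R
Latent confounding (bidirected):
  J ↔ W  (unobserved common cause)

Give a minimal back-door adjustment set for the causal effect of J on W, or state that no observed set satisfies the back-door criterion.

J→W: no observed back-door set.

desc(J)\{J}={W}; candidates ⊆ {K,R,X}.
J↔W: latent back-door arc(s) into J.
size 0: {}; under {} J still reaches {K,R,W,X} ∋ W.
size 1: {K}, {R}, {X}; under {K} J still reaches {R,W,X} ∋ W.
size 2: {K,R}, {K,X}, {R,X}; under {K,R} J still reaches {W} ∋ W.
J↔W cannot be blocked by any observed set — no back-door set.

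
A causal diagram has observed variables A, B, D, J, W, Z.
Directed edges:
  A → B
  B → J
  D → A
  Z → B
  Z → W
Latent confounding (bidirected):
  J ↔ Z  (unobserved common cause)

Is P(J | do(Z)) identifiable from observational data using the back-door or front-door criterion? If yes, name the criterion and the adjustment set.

desc(Z)\{Z}={B,J,W}; candidates ⊆ {A,D}.
Z↔J: latent back-door arc(s) into Z.
size 0: {}; under {} Z still reaches {J} ∋ J.
size 1: {A}, {D}; under {A} Z still reaches {J} ∋ J.
size 2: {A,D}; under {A,D} Z still reaches {J} ∋ J.
Z↔J cannot be blocked by any observed set — no back-door set.
{B}: (i) intercepts every directed Z→J path; (ii) no back-door Z→{B}; (iii) {Z} blocks every back-door {B}→J. Front-door holds.
P(J|do(Z)) = Σ_{B} P(B|Z) Σ_{Z'} P(J|B,Z')P(Z').

P(J|do(Z)): frontdoor, adjust for {B}.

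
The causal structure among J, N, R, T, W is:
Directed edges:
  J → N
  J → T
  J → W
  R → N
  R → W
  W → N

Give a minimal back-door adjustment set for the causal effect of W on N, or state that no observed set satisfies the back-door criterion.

W→N: minimal back-door set {J, R}.

desc(W)\{W}={N}; candidates ⊆ {J,R,T}.
size 0: {}; under {} W still reaches {J,N,R,T} ∋ N.
size 1: {J}, {R}, {T}; under {J} W still reaches {N,R} ∋ N.
{J,R}: W⊥N given {J,R} in G with W→· removed — back-door holds.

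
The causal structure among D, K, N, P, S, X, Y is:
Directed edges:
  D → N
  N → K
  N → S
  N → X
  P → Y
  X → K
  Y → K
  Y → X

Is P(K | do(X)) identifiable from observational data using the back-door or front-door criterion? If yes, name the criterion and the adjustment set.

P(K|do(X)): backdoor, adjust for {N, Y}.

desc(X)\{X}={K}; candidates ⊆ {D,N,P,S,Y}.
size 0: {}; under {} X still reaches {D,K,N,P,S,Y} ∋ K.
size 1: {D}, {N}, {P} …(+2); under {D} X still reaches {K,N,P,S,Y} ∋ K.
{N,Y}: X⊥K given {N,Y} in G with X→· removed — back-door holds.
P(K|do(X)) = Σ_{N,Y} P(K|X,N,Y)·P(N,Y).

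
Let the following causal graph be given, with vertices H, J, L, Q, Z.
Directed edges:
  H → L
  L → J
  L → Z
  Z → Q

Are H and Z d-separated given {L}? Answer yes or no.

Bayes-Ball from H | {L} reaches ∅.
Z ∉ reach(H|{L}) ⇒ H ⊥ Z | {L}.

Yes — H ⊥ Z | {L}.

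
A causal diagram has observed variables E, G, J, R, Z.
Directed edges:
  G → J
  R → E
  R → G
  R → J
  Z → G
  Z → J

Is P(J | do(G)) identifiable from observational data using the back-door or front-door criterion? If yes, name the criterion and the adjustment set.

desc(G)\{G}={J}; candidates ⊆ {E,R,Z}.
size 0: {}; under {} G still reaches {E,J,R,Z} ∋ J.
size 1: {E}, {R}, {Z}; under {E} G still reaches {J,R,Z} ∋ J.
{R,Z}: G⊥J given {R,Z} in G with G→· removed — back-door holds.
P(J|do(G)) = Σ_{R,Z} P(J|G,R,Z)·P(R,Z).

P(J|do(G)): backdoor, adjust for {R, Z}.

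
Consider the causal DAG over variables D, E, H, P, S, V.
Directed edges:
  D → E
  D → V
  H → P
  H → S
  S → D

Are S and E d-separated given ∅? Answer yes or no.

Bayes-Ball from S | ∅ reaches {D,E,H,P,V}.
E ∈ reach(S|∅) ⇒ S ⊥̸ E | ∅.

No — S and E are d-connected given ∅.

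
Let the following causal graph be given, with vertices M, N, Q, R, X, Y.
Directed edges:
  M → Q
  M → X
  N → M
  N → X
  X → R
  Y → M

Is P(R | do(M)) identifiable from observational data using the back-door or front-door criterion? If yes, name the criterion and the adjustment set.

P(R|do(M)): backdoor, adjust for {N}.

desc(M)\{M}={Q,R,X}; candidates ⊆ {N,Y}.
size 0: {}; under {} M still reaches {N,R,X,Y} ∋ R.
{N}: M⊥R given {N} in G with M→· removed — back-door holds.
P(R|do(M)) = Σ_{N} P(R|M,N)·P(N).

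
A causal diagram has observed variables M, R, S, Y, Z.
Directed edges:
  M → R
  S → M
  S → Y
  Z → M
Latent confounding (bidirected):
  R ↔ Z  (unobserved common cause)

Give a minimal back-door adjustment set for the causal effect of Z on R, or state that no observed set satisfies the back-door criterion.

Z→R: no observed back-door set.

desc(Z)\{Z}={M,R}; candidates ⊆ {S,Y}.
Z↔R: latent back-door arc(s) into Z.
size 0: {}; under {} Z still reaches {R} ∋ R.
size 1: {S}, {Y}; under {S} Z still reaches {R} ∋ R.
size 2: {S,Y}; under {S,Y} Z still reaches {R} ∋ R.
Z↔R cannot be blocked by any observed set — no back-door set.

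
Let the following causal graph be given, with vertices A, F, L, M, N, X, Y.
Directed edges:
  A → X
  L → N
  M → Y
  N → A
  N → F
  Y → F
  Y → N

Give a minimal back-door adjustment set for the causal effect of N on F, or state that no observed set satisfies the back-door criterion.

desc(N)\{N}={A,F,X}; candidates ⊆ {L,M,Y}.
size 0: {}; under {} N still reaches {F,L,M,Y} ∋ F.
{Y}: N⊥F given {Y} in G with N→· removed — back-door holds.

N→F: minimal back-door set {Y}.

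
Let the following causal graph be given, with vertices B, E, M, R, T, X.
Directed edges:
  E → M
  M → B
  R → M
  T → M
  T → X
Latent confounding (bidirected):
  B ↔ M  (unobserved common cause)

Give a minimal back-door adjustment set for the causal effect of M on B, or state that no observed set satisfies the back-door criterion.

desc(M)\{M}={B}; candidates ⊆ {E,R,T,X}.
M↔B: latent back-door arc(s) into M.
size 0: {}; under {} M still reaches {B,E,R,T,X} ∋ B.
size 1: {E}, {R}, {T} …(+1); under {E} M still reaches {B,R,T,X} ∋ B.
size 2: {E,R}, {E,T}, {E,X} …(+3); under {E,R} M still reaches {B,T,X} ∋ B.
M↔B cannot be blocked by any observed set — no back-door set.

M→B: no observed back-door set.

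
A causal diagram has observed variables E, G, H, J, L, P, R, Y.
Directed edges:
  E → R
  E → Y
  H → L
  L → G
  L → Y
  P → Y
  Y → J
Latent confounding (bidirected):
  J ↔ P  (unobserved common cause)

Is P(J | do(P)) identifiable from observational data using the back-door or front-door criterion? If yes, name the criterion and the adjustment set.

P(J|do(P)): frontdoor, adjust for {Y}.

desc(P)\{P}={J,Y}; candidates ⊆ {E,G,H,L,R}.
P↔J: latent back-door arc(s) into P.
size 0: {}; under {} P still reaches {J} ∋ J.
size 1: {E}, {G}, {H} …(+2); under {E} P still reaches {J} ∋ J.
size 2: {E,G}, {E,H}, {E,L} …(+7); under {E,G} P still reaches {J} ∋ J.
P↔J cannot be blocked by any observed set — no back-door set.
{Y}: (i) intercepts every directed P→J path; (ii) no back-door P→{Y}; (iii) {P} blocks every back-door {Y}→J. Front-door holds.
P(J|do(P)) = Σ_{Y} P(Y|P) Σ_{P'} P(J|Y,P')P(P').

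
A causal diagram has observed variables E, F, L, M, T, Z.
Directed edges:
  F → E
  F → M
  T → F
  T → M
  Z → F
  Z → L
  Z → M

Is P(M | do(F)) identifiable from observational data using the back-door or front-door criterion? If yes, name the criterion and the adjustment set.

P(M|do(F)): backdoor, adjust for {T, Z}.

desc(F)\{F}={E,M}; candidates ⊆ {L,T,Z}.
size 0: {}; under {} F still reaches {L,M,T,Z} ∋ M.
size 1: {L}, {T}, {Z}; under {L} F still reaches {M,T,Z} ∋ M.
{T,Z}: F⊥M given {T,Z} in G with F→· removed — back-door holds.
P(M|do(F)) = Σ_{T,Z} P(M|F,T,Z)·P(T,Z).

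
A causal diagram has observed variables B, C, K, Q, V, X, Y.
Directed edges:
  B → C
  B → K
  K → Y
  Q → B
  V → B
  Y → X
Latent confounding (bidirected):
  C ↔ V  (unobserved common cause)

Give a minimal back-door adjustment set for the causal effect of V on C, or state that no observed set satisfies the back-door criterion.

V→C: no observed back-door set.

desc(V)\{V}={B,C,K,X,Y}; candidates ⊆ {Q}.
V↔C: latent back-door arc(s) into V.
size 0: {}; under {} V still reaches {C} ∋ C.
size 1: {Q}; under {Q} V still reaches {C} ∋ C.
V↔C cannot be blocked by any observed set — no back-door set.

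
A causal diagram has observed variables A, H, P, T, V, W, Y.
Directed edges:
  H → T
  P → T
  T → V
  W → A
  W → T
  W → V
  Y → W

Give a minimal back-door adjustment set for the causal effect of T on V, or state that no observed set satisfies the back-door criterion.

desc(T)\{T}={V}; candidates ⊆ {A,H,P,W,Y}.
size 0: {}; under {} T still reaches {A,H,P,V,W,Y} ∋ V.
{W}: T⊥V given {W} in G with T→· removed — back-door holds.

T→V: minimal back-door set {W}.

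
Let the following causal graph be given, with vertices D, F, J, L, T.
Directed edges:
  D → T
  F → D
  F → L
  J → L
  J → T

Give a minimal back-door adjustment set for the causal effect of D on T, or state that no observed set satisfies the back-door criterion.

desc(D)\{D}={T}; candidates ⊆ {F,J,L}.
∅: D⊥T given ∅ in G with D→· removed — back-door holds.

D→T: minimal back-door set ∅.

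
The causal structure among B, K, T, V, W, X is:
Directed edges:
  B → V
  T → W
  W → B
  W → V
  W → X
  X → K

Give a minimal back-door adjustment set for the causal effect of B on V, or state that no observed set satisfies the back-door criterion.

B→V: minimal back-door set {W}.

desc(B)\{B}={V}; candidates ⊆ {K,T,W,X}.
size 0: {}; under {} B still reaches {K,T,V,W,X} ∋ V.
{W}: B⊥V given {W} in G with B→· removed — back-door holds.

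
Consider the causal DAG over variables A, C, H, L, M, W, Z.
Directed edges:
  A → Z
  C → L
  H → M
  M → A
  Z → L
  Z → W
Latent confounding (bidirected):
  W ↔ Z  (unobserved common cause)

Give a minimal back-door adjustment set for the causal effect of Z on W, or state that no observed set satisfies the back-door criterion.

desc(Z)\{Z}={L,W}; candidates ⊆ {A,C,H,M}.
Z↔W: latent back-door arc(s) into Z.
size 0: {}; under {} Z still reaches {A,H,M,W} ∋ W.
size 1: {A}, {C}, {H} …(+1); under {A} Z still reaches {W} ∋ W.
size 2: {A,C}, {A,H}, {A,M} …(+3); under {A,C} Z still reaches {W} ∋ W.
Z↔W cannot be blocked by any observed set — no back-door set.

Z→W: no observed back-door set.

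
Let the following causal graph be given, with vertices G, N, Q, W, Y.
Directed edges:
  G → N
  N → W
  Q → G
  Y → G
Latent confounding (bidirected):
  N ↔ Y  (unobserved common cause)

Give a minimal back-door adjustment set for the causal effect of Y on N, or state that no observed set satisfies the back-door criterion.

Y→N: no observed back-door set.

desc(Y)\{Y}={G,N,W}; candidates ⊆ {Q}.
Y↔N: latent back-door arc(s) into Y.
size 0: {}; under {} Y still reaches {N,W} ∋ N.
size 1: {Q}; under {Q} Y still reaches {N,W} ∋ N.
Y↔N cannot be blocked by any observed set — no back-door set.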